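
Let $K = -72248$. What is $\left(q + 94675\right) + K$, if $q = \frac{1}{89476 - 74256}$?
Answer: $\frac{341338941}{15220} \approx 22427.0$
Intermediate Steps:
$q = \frac{1}{15220} \approx 6.5703 \cdot 10^{-5}$
$\left(q + 94675\right) + K = \left(\frac{1}{15220} + 94675\right) - 72248 = \frac{1440953501}{15220} - 72248 = \frac{341338941}{15220}$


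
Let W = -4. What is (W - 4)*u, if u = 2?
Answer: -16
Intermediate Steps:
(W - 4)*u = (-4 - 4)*2 = -8*2 = -16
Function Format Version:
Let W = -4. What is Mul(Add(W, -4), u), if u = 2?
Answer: -16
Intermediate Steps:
Mul(Add(W, -4), u) = Mul(Add(-4, -4), 2) = Mul(-8, 2) = -16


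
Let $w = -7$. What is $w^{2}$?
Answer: $49$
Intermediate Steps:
$w^{2} = \left(-7\right)^{2} = 49$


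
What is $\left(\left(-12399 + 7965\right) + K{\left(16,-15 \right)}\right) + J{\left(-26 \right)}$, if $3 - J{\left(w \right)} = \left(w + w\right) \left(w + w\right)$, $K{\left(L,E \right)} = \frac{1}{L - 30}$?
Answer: $- \frac{99891}{14} \approx -7135.1$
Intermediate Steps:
$K{\left(L,E \right)} = \frac{1}{-30 + L}$
$J{\left(w \right)} = 3 - 4 w^{2}$ ($J{\left(w \right)} = 3 - \left(w + w\right) \left(w + w\right) = 3 - 2 w 2 w = 3 - 4 w^{2}$)
$\left(\left(-12399 + 7965\right) + K{\left(16,-15 \right)}\right) + J{\left(-26 \right)} = \left(\left(-12399 + 7965\right) + \frac{1}{-30 + 16}\right) + \left(3 - 4 \left(-26\right)^{2}\right) = \left(-4434 + \frac{1}{-14}\right) + \left(3 - 2704\right) = \left(-4434 - \frac{1}{14}\right) + \left(3 - 2704\right) = - \frac{62077}{14} - 2701 = - \frac{99891}{14}$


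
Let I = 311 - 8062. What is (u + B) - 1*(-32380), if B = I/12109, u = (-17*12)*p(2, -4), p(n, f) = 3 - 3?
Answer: 392081669/12109 ≈ 32379.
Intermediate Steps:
p(n, f) = 0
I = -7751
u = 0 (u = -17*12*0 = -204*0 = 0)
B = -7751/12109 ≈ -0.64010
(u + B) - 1*(-32380) = (0 - 7751/12109) - 1*(-32380) = -7751/12109 + 32380 = 392081669/12109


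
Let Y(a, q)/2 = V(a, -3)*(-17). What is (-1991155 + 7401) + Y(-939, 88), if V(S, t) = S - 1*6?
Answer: -1951624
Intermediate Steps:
V(S, t) = -6 + S (V(S, t) = S - 6 = -6 + S)
Y(a, q) = 204 - 34*a (Y(a, q) = 2*((-6 + a)*(-17)) = 2*(102 - 17*a) = 204 - 34*a)
(-1991155 + 7401) + Y(-939, 88) = (-1991155 + 7401) + (204 - 34*(-939)) = -1983754 + (204 + 31926) = -1983754 + 32130 = -1951624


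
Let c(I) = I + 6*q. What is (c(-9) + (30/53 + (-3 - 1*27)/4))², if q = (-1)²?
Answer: 1108809/11236 ≈ 98.684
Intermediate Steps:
q = 1
c(I) = 6 + I (c(I) = I + 6*1 = I + 6 = 6 + I)
(c(-9) + (30/53 + (-3 - 1*27)/4))² = ((6 - 9) + (30/53 + (-3 - 1*27)/4))² = (-3 + (30*(1/53) + (-3 - 27)*(¼)))² = (-3 + (30/53 - 30*¼))² = (-3 + (30/53 - 15/2))² = (-3 - 735/106)² = (-1053/106)² = 1108809/11236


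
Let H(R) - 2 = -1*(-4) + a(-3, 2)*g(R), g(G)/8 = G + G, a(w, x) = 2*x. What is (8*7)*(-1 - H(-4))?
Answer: 13944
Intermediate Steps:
g(G) = 16*G (g(G) = 8*(G + G) = 8*(2*G) = 16*G)
H(R) = 6 + 64*R (H(R) = 2 + (-1*(-4) + (2*2)*(16*R)) = 2 + (4 + 4*(16*R)) = 2 + (4 + 64*R) = 6 + 64*R)
(8*7)*(-1 - H(-4)) = (8*7)*(-1 - (6 + 64*(-4))) = 56*(-1 - (6 - 256)) = 56*(-1 - 1*(-250)) = 56*(-1 + 250) = 56*249 = 13944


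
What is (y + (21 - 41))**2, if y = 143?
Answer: 15129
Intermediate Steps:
(y + (21 - 41))**2 = (143 + (21 - 41))**2 = (143 - 20)**2 = 123**2 = 15129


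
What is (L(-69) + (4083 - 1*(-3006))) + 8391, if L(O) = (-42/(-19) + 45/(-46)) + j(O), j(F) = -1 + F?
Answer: 13469417/874 ≈ 15411.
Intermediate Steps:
L(O) = 203/874 + O (L(O) = (-42/(-19) + 45/(-46)) + (-1 + O) = (-42*(-1/19) + 45*(-1/46)) + (-1 + O) = (42/19 - 45/46) + (-1 + O) = 1077/874 + (-1 + O) = 203/874 + O)
(L(-69) + (4083 - 1*(-3006))) + 8391 = ((203/874 - 69) + (4083 - 1*(-3006))) + 8391 = (-60103/874 + (4083 + 3006)) + 8391 = (-60103/874 + 7089) + 8391 = 6135683/874 + 8391 = 13469417/874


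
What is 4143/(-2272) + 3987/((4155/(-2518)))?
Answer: -7608808839/3146720 ≈ -2418.0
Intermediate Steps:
4143/(-2272) + 3987/((4155/(-2518))) = 4143*(-1/2272) + 3987/((4155*(-1/2518))) = -4143/2272 + 3987/(-4155/2518) = -4143/2272 + 3987*(-2518/4155) = -4143/2272 - 3346422/1385 = -7608808839/3146720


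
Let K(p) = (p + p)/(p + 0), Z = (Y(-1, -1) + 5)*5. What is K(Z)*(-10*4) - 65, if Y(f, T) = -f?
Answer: -145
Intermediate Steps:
Z = 30 (Z = (-1*(-1) + 5)*5 = (1 + 5)*5 = 6*5 = 30)
K(p) = 2 (K(p) = (2*p)/p = 2)
K(Z)*(-10*4) - 65 = 2*(-10*4) - 65 = 2*(-40) - 65 = -80 - 65 = -145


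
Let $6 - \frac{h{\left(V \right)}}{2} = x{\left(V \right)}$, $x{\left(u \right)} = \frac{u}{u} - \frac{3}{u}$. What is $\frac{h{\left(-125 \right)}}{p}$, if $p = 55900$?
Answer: $\frac{311}{1746875} \approx 0.00017803$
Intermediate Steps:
$x{\left(u \right)} = 1 - \frac{3}{u}$
$h{\left(V \right)} = 12 - \frac{2 \left(-3 + V\right)}{V}$ ($h{\left(V \right)} = 12 - 2 \frac{-3 + V}{V} = 12 - \frac{2 \left(-3 + V\right)}{V}$)
$\frac{h{\left(-125 \right)}}{p} = \frac{10 + \frac{6}{-125}}{55900} = \left(10 + 6 \left(- \frac{1}{125}\right)\right) \frac{1}{55900} = \left(10 - \frac{6}{125}\right) \frac{1}{55900} = \frac{1244}{125} \cdot \frac{1}{55900} = \frac{311}{1746875}$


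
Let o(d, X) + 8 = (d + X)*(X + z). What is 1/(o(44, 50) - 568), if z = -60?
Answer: -1/1516 ≈ -0.00065963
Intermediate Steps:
o(d, X) = -8 + (-60 + X)*(X + d) (o(d, X) = -8 + (d + X)*(X - 60) = -8 + (X + d)*(-60 + X) = -8 + (-60 + X)*(X + d))
1/(o(44, 50) - 568) = 1/((-8 + 50² - 60*50 - 60*44 + 50*44) - 568) = 1/((-8 + 2500 - 3000 - 2640 + 2200) - 568) = 1/(-948 - 568) = 1/(-1516) = -1/1516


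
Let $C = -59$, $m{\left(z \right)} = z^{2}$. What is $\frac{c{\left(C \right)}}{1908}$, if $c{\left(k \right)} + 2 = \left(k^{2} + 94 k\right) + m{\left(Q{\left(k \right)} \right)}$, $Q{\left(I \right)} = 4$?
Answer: $- \frac{2051}{1908} \approx -1.0749$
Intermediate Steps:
$c{\left(k \right)} = 14 + k^{2} + 94 k$ ($c{\left(k \right)} = -2 + \left(\left(k^{2} + 94 k\right) + 4^{2}\right) = -2 + \left(\left(k^{2} + 94 k\right) + 16\right) = -2 + \left(16 + k^{2} + 94 k\right) = 14 + k^{2} + 94 k$)
$\frac{c{\left(C \right)}}{1908} = \frac{14 + \left(-59\right)^{2} + 94 \left(-59\right)}{1908} = \left(14 + 3481 - 5546\right) \frac{1}{1908} = \left(-2051\right) \frac{1}{1908} = - \frac{2051}{1908}$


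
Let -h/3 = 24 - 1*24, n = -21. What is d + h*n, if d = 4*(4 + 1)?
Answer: 20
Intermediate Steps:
h = 0 (h = -3*(24 - 1*24) = -3*(24 - 24) = -3*0 = 0)
d = 20 (d = 4*5 = 20)
d + h*n = 20 + 0*(-21) = 20 + 0 = 20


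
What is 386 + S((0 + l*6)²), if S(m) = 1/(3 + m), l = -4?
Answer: 223495/579 ≈ 386.00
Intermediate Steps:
386 + S((0 + l*6)²) = 386 + 1/(3 + (0 - 4*6)²) = 386 + 1/(3 + (0 - 24)²) = 386 + 1/(3 + (-24)²) = 386 + 1/(3 + 576) = 386 + 1/579 = 223495/579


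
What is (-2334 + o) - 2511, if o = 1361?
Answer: -3484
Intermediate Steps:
(-2334 + o) - 2511 = (-2334 + 1361) - 2511 = -973 - 2511 = -3484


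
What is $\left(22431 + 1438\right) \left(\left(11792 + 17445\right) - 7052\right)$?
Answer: $529533765$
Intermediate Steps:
$\left(22431 + 1438\right) \left(\left(11792 + 17445\right) - 7052\right) = 23869 \left(29237 - 7052\right) = 23869 \cdot 22185 = 529533765$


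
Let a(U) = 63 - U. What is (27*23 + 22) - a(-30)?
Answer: 550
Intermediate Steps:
(27*23 + 22) - a(-30) = (27*23 + 22) - (63 - 1*(-30)) = (621 + 22) - (63 + 30) = 643 - 1*93 = 643 - 93 = 550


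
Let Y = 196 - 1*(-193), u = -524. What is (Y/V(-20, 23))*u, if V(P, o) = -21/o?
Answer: 4688228/21 ≈ 2.2325e+5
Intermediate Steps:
Y = 389 (Y = 196 + 193 = 389)
(Y/V(-20, 23))*u = (389/((-21/23)))*(-524) = (389/((-21*1/23)))*(-524) = (389/(-21/23))*(-524) = (389*(-23/21))*(-524) = -8947/21*(-524) = 4688228/21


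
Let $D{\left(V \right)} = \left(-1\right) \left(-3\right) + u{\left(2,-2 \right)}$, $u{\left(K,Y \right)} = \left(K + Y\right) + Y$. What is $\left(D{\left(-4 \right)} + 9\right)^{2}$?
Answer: $100$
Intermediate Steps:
$u{\left(K,Y \right)} = K + 2 Y$
$D{\left(V \right)} = 1$ ($D{\left(V \right)} = \left(-1\right) \left(-3\right) + \left(2 + 2 \left(-2\right)\right) = 3 + \left(2 - 4\right) = 3 - 2 = 1$)
$\left(D{\left(-4 \right)} + 9\right)^{2} = \left(1 + 9\right)^{2} = 10^{2} = 100$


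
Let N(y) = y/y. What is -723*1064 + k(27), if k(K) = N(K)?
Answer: -769271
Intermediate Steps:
N(y) = 1
k(K) = 1
-723*1064 + k(27) = -723*1064 + 1 = -769272 + 1 = -769271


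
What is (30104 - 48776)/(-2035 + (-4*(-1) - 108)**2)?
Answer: -6224/2927 ≈ -2.1264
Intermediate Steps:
(30104 - 48776)/(-2035 + (-4*(-1) - 108)**2) = -18672/(-2035 + (4 - 108)**2) = -18672/(-2035 + (-104)**2) = -18672/(-2035 + 10816) = -18672/8781 = -18672*1/8781 = -6224/2927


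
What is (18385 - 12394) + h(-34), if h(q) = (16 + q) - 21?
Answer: 5952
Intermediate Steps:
h(q) = -5 + q
(18385 - 12394) + h(-34) = (18385 - 12394) + (-5 - 34) = 5991 - 39 = 5952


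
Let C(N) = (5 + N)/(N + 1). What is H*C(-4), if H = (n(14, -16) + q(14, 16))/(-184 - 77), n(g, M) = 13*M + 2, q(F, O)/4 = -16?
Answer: -10/29 ≈ -0.34483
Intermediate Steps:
q(F, O) = -64 (q(F, O) = 4*(-16) = -64)
n(g, M) = 2 + 13*M
C(N) = (5 + N)/(1 + N)
H = 30/29 (H = ((2 + 13*(-16)) - 64)/(-184 - 77) = ((2 - 208) - 64)/(-261) = (-206 - 64)*(-1/261) = -270*(-1/261) = 30/29 ≈ 1.0345)
H*C(-4) = 30*((5 - 4)/(1 - 4))/29 = 30*(1/(-3))/29 = 30*(-1/3*1)/29 = (30/29)*(-1/3) = -10/29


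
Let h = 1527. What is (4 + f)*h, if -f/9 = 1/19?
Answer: 102309/19 ≈ 5384.7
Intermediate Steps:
f = -9/19 ≈ -0.47368
(4 + f)*h = (4 - 9/19)*1527 = (67/19)*1527 = 102309/19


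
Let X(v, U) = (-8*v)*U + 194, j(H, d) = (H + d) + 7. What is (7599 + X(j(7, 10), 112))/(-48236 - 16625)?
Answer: 13711/64861 ≈ 0.21139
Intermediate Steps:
j(H, d) = 7 + H + d
X(v, U) = 194 - 8*U*v (X(v, U) = -8*U*v + 194 = 194 - 8*U*v)
(7599 + X(j(7, 10), 112))/(-48236 - 16625) = (7599 + (194 - 8*112*(7 + 7 + 10)))/(-48236 - 16625) = (7599 + (194 - 8*112*24))/(-64861) = (7599 + (194 - 21504))*(-1/64861) = (7599 - 21310)*(-1/64861) = -13711*(-1/64861) = 13711/64861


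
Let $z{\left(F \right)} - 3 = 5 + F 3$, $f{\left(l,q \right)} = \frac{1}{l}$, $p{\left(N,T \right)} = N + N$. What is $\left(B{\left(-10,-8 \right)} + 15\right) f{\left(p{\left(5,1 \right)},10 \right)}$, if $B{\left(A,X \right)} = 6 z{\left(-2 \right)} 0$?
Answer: $\frac{3}{2} \approx 1.5$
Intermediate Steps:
$p{\left(N,T \right)} = 2 N$
$z{\left(F \right)} = 8 + 3 F$ ($z{\left(F \right)} = 3 + \left(5 + F 3\right) = 3 + \left(5 + 3 F\right) = 8 + 3 F$)
$B{\left(A,X \right)} = 0$ ($B{\left(A,X \right)} = 6 \left(8 + 3 \left(-2\right)\right) 0 = 6 \left(8 - 6\right) 0 = 6 \cdot 2 \cdot 0 = 12 \cdot 0 = 0$)
$\left(B{\left(-10,-8 \right)} + 15\right) f{\left(p{\left(5,1 \right)},10 \right)} = \frac{0 + 15}{2 \cdot 5} = \frac{15}{10} = 15 \cdot \frac{1}{10} = \frac{3}{2}$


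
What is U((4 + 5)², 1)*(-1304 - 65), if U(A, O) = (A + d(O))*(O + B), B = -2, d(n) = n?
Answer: 112258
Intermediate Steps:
U(A, O) = (-2 + O)*(A + O) (U(A, O) = (A + O)*(O - 2) = (A + O)*(-2 + O) = (-2 + O)*(A + O))
U((4 + 5)², 1)*(-1304 - 65) = (1² - 2*(4 + 5)² - 2*1 + (4 + 5)²*1)*(-1304 - 65) = (1 - 2*9² - 2 + 9²*1)*(-1369) = (1 - 2*81 - 2 + 81*1)*(-1369) = (1 - 162 - 2 + 81)*(-1369) = -82*(-1369) = 112258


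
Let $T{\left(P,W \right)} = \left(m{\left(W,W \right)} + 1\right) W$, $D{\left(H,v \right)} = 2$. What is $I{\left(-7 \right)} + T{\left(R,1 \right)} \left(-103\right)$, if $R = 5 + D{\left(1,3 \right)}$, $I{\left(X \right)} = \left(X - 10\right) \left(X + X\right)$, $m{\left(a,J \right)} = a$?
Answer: $32$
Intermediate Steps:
$I{\left(X \right)} = 2 X \left(-10 + X\right)$ ($I{\left(X \right)} = \left(-10 + X\right) 2 X = 2 X \left(-10 + X\right)$)
$R = 7$ ($R = 5 + 2 = 7$)
$T{\left(P,W \right)} = W \left(1 + W\right)$ ($T{\left(P,W \right)} = \left(W + 1\right) W = \left(1 + W\right) W = W \left(1 + W\right)$)
$I{\left(-7 \right)} + T{\left(R,1 \right)} \left(-103\right) = 2 \left(-7\right) \left(-10 - 7\right) + 1 \left(1 + 1\right) \left(-103\right) = 2 \left(-7\right) \left(-17\right) + 1 \cdot 2 \left(-103\right) = 238 + 2 \left(-103\right) = 238 - 206 = 32$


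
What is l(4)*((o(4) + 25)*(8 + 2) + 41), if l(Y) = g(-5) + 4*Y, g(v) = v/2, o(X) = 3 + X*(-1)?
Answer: 7587/2 ≈ 3793.5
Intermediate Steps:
o(X) = 3 - X
g(v) = v/2 (g(v) = v*(½) = v/2)
l(Y) = -5/2 + 4*Y (l(Y) = (½)*(-5) + 4*Y = -5/2 + 4*Y)
l(4)*((o(4) + 25)*(8 + 2) + 41) = (-5/2 + 4*4)*(((3 - 1*4) + 25)*(8 + 2) + 41) = (-5/2 + 16)*(((3 - 4) + 25)*10 + 41) = 27*((-1 + 25)*10 + 41)/2 = 27*(24*10 + 41)/2 = 27*(240 + 41)/2 = (27/2)*281 = 7587/2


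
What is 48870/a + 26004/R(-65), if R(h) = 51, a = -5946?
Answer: 8451523/16847 ≈ 501.66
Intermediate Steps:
48870/a + 26004/R(-65) = 48870/(-5946) + 26004/51 = 48870*(-1/5946) + 26004*(1/51) = -8145/991 + 8668/17 = 8451523/16847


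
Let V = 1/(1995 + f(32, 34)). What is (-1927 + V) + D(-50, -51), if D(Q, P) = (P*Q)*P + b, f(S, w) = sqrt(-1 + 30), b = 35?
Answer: -525128630237/3979996 - sqrt(29)/3979996 ≈ -1.3194e+5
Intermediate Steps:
f(S, w) = sqrt(29)
V = 1/(1995 + sqrt(29)) ≈ 0.00049990
D(Q, P) = 35 + Q*P**2 (D(Q, P) = (P*Q)*P + 35 = Q*P**2 + 35 = 35 + Q*P**2)
(-1927 + V) + D(-50, -51) = (-1927 + (1995/3979996 - sqrt(29)/3979996)) + (35 - 50*(-51)**2) = (-7669450297/3979996 - sqrt(29)/3979996) + (35 - 50*2601) = (-7669450297/3979996 - sqrt(29)/3979996) + (35 - 130050) = (-7669450297/3979996 - sqrt(29)/3979996) - 130015 = -525128630237/3979996 - sqrt(29)/3979996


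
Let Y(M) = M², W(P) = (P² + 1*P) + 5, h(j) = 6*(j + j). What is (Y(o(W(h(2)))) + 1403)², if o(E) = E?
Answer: 135003335184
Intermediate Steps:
h(j) = 12*j (h(j) = 6*(2*j) = 12*j)
W(P) = 5 + P + P² (W(P) = (P² + P) + 5 = (P + P²) + 5 = 5 + P + P²)
(Y(o(W(h(2)))) + 1403)² = ((5 + 12*2 + (12*2)²)² + 1403)² = ((5 + 24 + 24²)² + 1403)² = ((5 + 24 + 576)² + 1403)² = (605² + 1403)² = (366025 + 1403)² = 367428² = 135003335184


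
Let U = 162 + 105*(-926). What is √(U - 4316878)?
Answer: I*√4413946 ≈ 2100.9*I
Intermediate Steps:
U = -97068 (U = 162 - 97230 = -97068)
√(U - 4316878) = √(-97068 - 4316878) = √(-4413946) = I*√4413946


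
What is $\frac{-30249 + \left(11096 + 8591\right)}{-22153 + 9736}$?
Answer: $\frac{10562}{12417} \approx 0.85061$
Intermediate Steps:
$\frac{-30249 + \left(11096 + 8591\right)}{-22153 + 9736} = \frac{-30249 + 19687}{-12417} = \left(-10562\right) \left(- \frac{1}{12417}\right) = \frac{10562}{12417}$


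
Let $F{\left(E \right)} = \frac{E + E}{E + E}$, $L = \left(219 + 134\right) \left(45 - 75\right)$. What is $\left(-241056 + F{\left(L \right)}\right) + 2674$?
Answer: $-238381$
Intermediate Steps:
$L = -10590$ ($L = 353 \left(-30\right) = -10590$)
$F{\left(E \right)} = 1$ ($F{\left(E \right)} = \frac{2 E}{2 E} = 2 E \frac{1}{2 E} = 1$)
$\left(-241056 + F{\left(L \right)}\right) + 2674 = \left(-241056 + 1\right) + 2674 = -241055 + 2674 = -238381$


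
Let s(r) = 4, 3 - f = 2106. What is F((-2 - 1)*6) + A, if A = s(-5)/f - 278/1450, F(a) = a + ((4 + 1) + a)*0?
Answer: -27739367/1524675 ≈ -18.194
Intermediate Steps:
f = -2103 (f = 3 - 1*2106 = 3 - 2106 = -2103)
F(a) = a (F(a) = a + (5 + a)*0 = a + 0 = a)
A = -295217/1524675 (A = 4/(-2103) - 278/1450 = 4*(-1/2103) - 278*1/1450 = -4/2103 - 139/725 = -295217/1524675 ≈ -0.19363)
F((-2 - 1)*6) + A = (-2 - 1)*6 - 295217/1524675 = -3*6 - 295217/1524675 = -18 - 295217/1524675 = -27739367/1524675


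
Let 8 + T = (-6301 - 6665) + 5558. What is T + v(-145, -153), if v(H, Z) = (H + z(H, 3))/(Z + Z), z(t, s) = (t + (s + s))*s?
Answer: -1134367/153 ≈ -7414.2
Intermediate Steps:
T = -7416 (T = -8 + ((-6301 - 6665) + 5558) = -8 + (-12966 + 5558) = -8 - 7408 = -7416)
z(t, s) = s*(t + 2*s) (z(t, s) = (t + 2*s)*s = s*(t + 2*s))
v(H, Z) = (18 + 4*H)/(2*Z) (v(H, Z) = (H + 3*(H + 2*3))/(Z + Z) = (H + 3*(H + 6))/((2*Z)) = (H + 3*(6 + H))*(1/(2*Z)) = (H + (18 + 3*H))*(1/(2*Z)) = (18 + 4*H)*(1/(2*Z)) = (18 + 4*H)/(2*Z))
T + v(-145, -153) = -7416 + (9 + 2*(-145))/(-153) = -7416 - (9 - 290)/153 = -7416 - 1/153*(-281) = -7416 + 281/153 = -1134367/153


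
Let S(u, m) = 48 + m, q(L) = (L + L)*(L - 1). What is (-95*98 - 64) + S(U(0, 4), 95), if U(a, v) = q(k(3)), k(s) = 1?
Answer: -9231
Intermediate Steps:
q(L) = 2*L*(-1 + L) (q(L) = (2*L)*(-1 + L) = 2*L*(-1 + L))
U(a, v) = 0 (U(a, v) = 2*1*(-1 + 1) = 2*1*0 = 0)
(-95*98 - 64) + S(U(0, 4), 95) = (-95*98 - 64) + (48 + 95) = (-9310 - 64) + 143 = -9374 + 143 = -9231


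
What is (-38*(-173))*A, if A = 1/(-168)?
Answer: -3287/84 ≈ -39.131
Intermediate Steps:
A = -1/168 ≈ -0.0059524
(-38*(-173))*A = -38*(-173)*(-1/168) = 6574*(-1/168) = -3287/84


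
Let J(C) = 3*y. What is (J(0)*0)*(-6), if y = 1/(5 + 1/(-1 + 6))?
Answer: 0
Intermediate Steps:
y = 5/26 (y = 1/(5 + 1/5) = 1/(26/5) = 5/26 ≈ 0.19231)
J(C) = 15/26 (J(C) = 3*(5/26) = 15/26)
(J(0)*0)*(-6) = ((15/26)*0)*(-6) = 0*(-6) = 0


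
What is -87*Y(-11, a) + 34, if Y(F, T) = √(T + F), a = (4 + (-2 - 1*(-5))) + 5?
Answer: -53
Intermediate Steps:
a = 12 (a = (4 + (-2 + 5)) + 5 = (4 + 3) + 5 = 7 + 5 = 12)
Y(F, T) = √(F + T)
-87*Y(-11, a) + 34 = -87*√(-11 + 12) + 34 = -87*√1 + 34 = -87*1 + 34 = -87 + 34 = -53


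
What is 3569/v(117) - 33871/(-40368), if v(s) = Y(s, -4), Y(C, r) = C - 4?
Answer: 147900815/4561584 ≈ 32.423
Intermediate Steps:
Y(C, r) = -4 + C
v(s) = -4 + s
3569/v(117) - 33871/(-40368) = 3569/(-4 + 117) - 33871/(-40368) = 3569/113 - 33871*(-1/40368) = 3569*(1/113) + 33871/40368 = 3569/113 + 33871/40368 = 147900815/4561584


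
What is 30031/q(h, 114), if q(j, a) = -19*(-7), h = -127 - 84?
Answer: 30031/133 ≈ 225.80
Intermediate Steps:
h = -211
q(j, a) = 133
30031/q(h, 114) = 30031/133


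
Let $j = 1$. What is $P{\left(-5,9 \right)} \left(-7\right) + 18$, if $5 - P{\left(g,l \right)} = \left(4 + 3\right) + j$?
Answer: $39$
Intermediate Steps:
$P{\left(g,l \right)} = -3$ ($P{\left(g,l \right)} = 5 - \left(\left(4 + 3\right) + 1\right) = 5 - \left(7 + 1\right) = 5 - 8 = -3$)
$P{\left(-5,9 \right)} \left(-7\right) + 18 = \left(-3\right) \left(-7\right) + 18 = 21 + 18 = 39$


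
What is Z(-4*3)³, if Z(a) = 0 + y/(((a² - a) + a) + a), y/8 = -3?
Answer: -8/1331 ≈ -0.0060105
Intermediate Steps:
y = -24 (y = 8*(-3) = -24)
Z(a) = -24/(a + a²) (Z(a) = 0 - 24/(((a² - a) + a) + a) = 0 - 24/(a² + a) = 0 - 24/(a + a²) = -24/(a + a²))
Z(-4*3)³ = (-24/(((-4*3))*(1 - 4*3)))³ = (-24/(-12*(1 - 12)))³ = (-24*(-1/12)/(-11))³ = (-24*(-1/12)*(-1/11))³ = (-2/11)³ = -8/1331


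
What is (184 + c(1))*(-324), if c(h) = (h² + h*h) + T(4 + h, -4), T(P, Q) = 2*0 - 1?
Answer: -59940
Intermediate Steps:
T(P, Q) = -1 (T(P, Q) = 0 - 1 = -1)
c(h) = -1 + 2*h² (c(h) = (h² + h*h) - 1 = (h² + h²) - 1 = 2*h² - 1 = -1 + 2*h²)
(184 + c(1))*(-324) = (184 + (-1 + 2*1²))*(-324) = (184 + (-1 + 2*1))*(-324) = (184 + (-1 + 2))*(-324) = (184 + 1)*(-324) = 185*(-324) = -59940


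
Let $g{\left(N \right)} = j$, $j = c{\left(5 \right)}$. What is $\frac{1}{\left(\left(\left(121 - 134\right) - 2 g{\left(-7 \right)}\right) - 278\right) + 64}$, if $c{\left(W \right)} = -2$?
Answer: $- \frac{1}{223} \approx -0.0044843$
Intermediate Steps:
$j = -2$
$g{\left(N \right)} = -2$
$\frac{1}{\left(\left(\left(121 - 134\right) - 2 g{\left(-7 \right)}\right) - 278\right) + 64} = \frac{1}{\left(\left(\left(121 - 134\right) - -4\right) - 278\right) + 64} = \frac{1}{\left(\left(\left(121 - 134\right) + 4\right) - 278\right) + 64} = \frac{1}{\left(\left(-13 + 4\right) - 278\right) + 64} = \frac{1}{\left(-9 - 278\right) + 64} = \frac{1}{-287 + 64} = \frac{1}{-223} = - \frac{1}{223}$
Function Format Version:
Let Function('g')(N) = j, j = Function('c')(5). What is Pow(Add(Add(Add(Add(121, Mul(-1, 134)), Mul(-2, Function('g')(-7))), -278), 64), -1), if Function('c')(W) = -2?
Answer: Rational(-1, 223) ≈ -0.0044843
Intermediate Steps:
j = -2
Function('g')(N) = -2
Pow(Add(Add(Add(Add(121, Mul(-1, 134)), Mul(-2, Function('g')(-7))), -278), 64), -1) = Pow(Add(Add(Add(Add(121, Mul(-1, 134)), Mul(-2, -2)), -278), 64), -1) = Pow(Add(Add(Add(Add(121, -134), 4), -278), 64), -1) = Pow(Add(Add(Add(-13, 4), -278), 64), -1) = Pow(Add(Add(-9, -278), 64), -1) = Pow(Add(-287, 64), -1) = Pow(-223, -1) = Rational(-1, 223)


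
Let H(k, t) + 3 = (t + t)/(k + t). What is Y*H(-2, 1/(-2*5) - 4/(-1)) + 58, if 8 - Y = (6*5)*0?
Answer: 1270/19 ≈ 66.842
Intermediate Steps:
H(k, t) = -3 + 2*t/(k + t) (H(k, t) = -3 + (t + t)/(k + t) = -3 + (2*t)/(k + t) = -3 + 2*t/(k + t))
Y = 8 (Y = 8 - 6*5*0 = 8 - 30*0 = 8 - 1*0 = 8 + 0 = 8)
Y*H(-2, 1/(-2*5) - 4/(-1)) + 58 = 8*((-(1/(-2*5) - 4/(-1)) - 3*(-2))/(-2 + (1/(-2*5) - 4/(-1)))) + 58 = 8*((-(-½*⅕ - 4*(-1)) + 6)/(-2 + (-½*⅕ - 4*(-1)))) + 58 = 8*((-(-⅒ + 4) + 6)/(-2 + (-⅒ + 4))) + 58 = 8*((-1*39/10 + 6)/(-2 + 39/10)) + 58 = 8*((-39/10 + 6)/(19/10)) + 58 = 8*((10/19)*(21/10)) + 58 = 8*(21/19) + 58 = 168/19 + 58 = 1270/19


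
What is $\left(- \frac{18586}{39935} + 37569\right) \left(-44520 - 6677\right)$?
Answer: $- \frac{76810829866513}{39935} \approx -1.9234 \cdot 10^{9}$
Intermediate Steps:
$\left(- \frac{18586}{39935} + 37569\right) \left(-44520 - 6677\right) = \left(\left(-18586\right) \frac{1}{39935} + 37569\right) \left(-51197\right) = \left(- \frac{18586}{39935} + 37569\right) \left(-51197\right) = \frac{1500299429}{39935} \left(-51197\right) = - \frac{76810829866513}{39935}$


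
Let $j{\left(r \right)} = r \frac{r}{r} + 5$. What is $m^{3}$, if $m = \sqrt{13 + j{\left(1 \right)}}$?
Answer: $19 \sqrt{19} \approx 82.819$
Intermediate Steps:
$j{\left(r \right)} = 5 + r$ ($j{\left(r \right)} = r 1 + 5 = r + 5 = 5 + r$)
$m = \sqrt{19}$ ($m = \sqrt{13 + \left(5 + 1\right)} = \sqrt{13 + 6} = \sqrt{19} \approx 4.3589$)
$m^{3} = \left(\sqrt{19}\right)^{3} = 19 \sqrt{19}$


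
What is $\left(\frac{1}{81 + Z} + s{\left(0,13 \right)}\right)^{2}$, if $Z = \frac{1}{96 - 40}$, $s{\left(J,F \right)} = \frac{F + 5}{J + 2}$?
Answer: $\frac{1671910321}{20584369} \approx 81.222$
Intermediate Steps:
$s{\left(J,F \right)} = \frac{5 + F}{2 + J}$
$Z = \frac{1}{56} \approx 0.017857$
$\left(\frac{1}{81 + Z} + s{\left(0,13 \right)}\right)^{2} = \left(\frac{1}{81 + \frac{1}{56}} + \frac{5 + 13}{2 + 0}\right)^{2} = \left(\frac{1}{\frac{4537}{56}} + \frac{1}{2} \cdot 18\right)^{2} = \left(\frac{56}{4537} + \frac{1}{2} \cdot 18\right)^{2} = \left(\frac{56}{4537} + 9\right)^{2} = \left(\frac{40889}{4537}\right)^{2} = \frac{1671910321}{20584369}$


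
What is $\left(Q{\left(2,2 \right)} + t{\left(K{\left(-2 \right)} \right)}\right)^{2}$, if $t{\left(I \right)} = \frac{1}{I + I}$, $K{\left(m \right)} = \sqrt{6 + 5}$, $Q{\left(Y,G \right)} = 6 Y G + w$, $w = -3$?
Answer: $\frac{\left(462 + \sqrt{11}\right)^{2}}{484} \approx 447.35$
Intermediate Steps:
$Q{\left(Y,G \right)} = -3 + 6 G Y$ ($Q{\left(Y,G \right)} = 6 Y G - 3 = 6 G Y - 3 = -3 + 6 G Y$)
$K{\left(m \right)} = \sqrt{11}$
$t{\left(I \right)} = \frac{1}{2 I}$
$\left(Q{\left(2,2 \right)} + t{\left(K{\left(-2 \right)} \right)}\right)^{2} = \left(\left(-3 + 6 \cdot 2 \cdot 2\right) + \frac{1}{2 \sqrt{11}}\right)^{2} = \left(\left(-3 + 24\right) + \frac{\frac{1}{11} \sqrt{11}}{2}\right)^{2} = \left(21 + \frac{\sqrt{11}}{22}\right)^{2}$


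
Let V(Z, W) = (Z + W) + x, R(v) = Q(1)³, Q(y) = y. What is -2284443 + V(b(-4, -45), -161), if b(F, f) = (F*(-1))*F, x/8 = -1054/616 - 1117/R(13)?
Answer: -176604866/77 ≈ -2.2936e+6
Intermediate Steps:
R(v) = 1 (R(v) = 1³ = 1)
x = -689126/77 (x = 8*(-1054/616 - 1117/1) = 8*(-1054*1/616 - 1117*1) = 8*(-527/308 - 1117) = 8*(-344563/308) = -689126/77 ≈ -8949.7)
b(F, f) = -F² (b(F, f) = (-F)*F = -F²)
V(Z, W) = -689126/77 + W + Z (V(Z, W) = (Z + W) - 689126/77 = (W + Z) - 689126/77 = -689126/77 + W + Z)
-2284443 + V(b(-4, -45), -161) = -2284443 + (-689126/77 - 161 - 1*(-4)²) = -2284443 + (-689126/77 - 161 - 1*16) = -2284443 + (-689126/77 - 161 - 16) = -2284443 - 702755/77 = -176604866/77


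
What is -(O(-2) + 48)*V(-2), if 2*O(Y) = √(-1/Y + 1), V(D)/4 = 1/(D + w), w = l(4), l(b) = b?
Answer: -96 - √6/2 ≈ -97.225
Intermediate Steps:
w = 4
V(D) = 4/(4 + D) (V(D) = 4/(D + 4) = 4/(4 + D))
O(Y) = √(1 - 1/Y)/2 (O(Y) = √(-1/Y + 1)/2 = √(1 - 1/Y)/2)
-(O(-2) + 48)*V(-2) = -(√((-1 - 2)/(-2))/2 + 48)*4/(4 - 2) = -(√(-½*(-3))/2 + 48)*4/2 = -(√(3/2)/2 + 48)*4*(½) = -((√6/2)/2 + 48)*2 = -(√6/4 + 48)*2 = -(48 + √6/4)*2 = -(96 + √6/2) = -96 - √6/2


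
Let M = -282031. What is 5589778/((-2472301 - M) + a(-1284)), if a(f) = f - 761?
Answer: -5589778/2192315 ≈ -2.5497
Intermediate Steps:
a(f) = -761 + f
5589778/((-2472301 - M) + a(-1284)) = 5589778/((-2472301 - 1*(-282031)) + (-761 - 1284)) = 5589778/((-2472301 + 282031) - 2045) = 5589778/(-2190270 - 2045) = 5589778/(-2192315) = 5589778*(-1/2192315) = -5589778/2192315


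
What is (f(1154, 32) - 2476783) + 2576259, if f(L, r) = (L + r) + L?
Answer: 101816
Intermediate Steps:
f(L, r) = r + 2*L
(f(1154, 32) - 2476783) + 2576259 = ((32 + 2*1154) - 2476783) + 2576259 = ((32 + 2308) - 2476783) + 2576259 = (2340 - 2476783) + 2576259 = -2474443 + 2576259 = 101816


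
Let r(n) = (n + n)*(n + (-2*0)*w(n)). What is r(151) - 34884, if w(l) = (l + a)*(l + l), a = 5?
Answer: 10718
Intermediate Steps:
w(l) = 2*l*(5 + l) (w(l) = (l + 5)*(l + l) = (5 + l)*(2*l) = 2*l*(5 + l))
r(n) = 2*n**2 (r(n) = (n + n)*(n + (-2*0)*(2*n*(5 + n))) = (2*n)*(n + 0*(2*n*(5 + n))) = (2*n)*(n + 0) = (2*n)*n = 2*n**2)
r(151) - 34884 = 2*151**2 - 34884 = 2*22801 - 34884 = 45602 - 34884 = 10718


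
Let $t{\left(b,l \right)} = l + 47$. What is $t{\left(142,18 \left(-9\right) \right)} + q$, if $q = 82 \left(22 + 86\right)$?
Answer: $8741$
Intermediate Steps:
$t{\left(b,l \right)} = 47 + l$
$q = 8856$ ($q = 82 \cdot 108 = 8856$)
$t{\left(142,18 \left(-9\right) \right)} + q = \left(47 + 18 \left(-9\right)\right) + 8856 = \left(47 - 162\right) + 8856 = -115 + 8856 = 8741$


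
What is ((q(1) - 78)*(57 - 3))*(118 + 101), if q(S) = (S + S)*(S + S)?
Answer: -875124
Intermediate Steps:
q(S) = 4*S² (q(S) = (2*S)*(2*S) = 4*S²)
((q(1) - 78)*(57 - 3))*(118 + 101) = ((4*1² - 78)*(57 - 3))*(118 + 101) = ((4*1 - 78)*54)*219 = ((4 - 78)*54)*219 = -74*54*219 = -3996*219 = -875124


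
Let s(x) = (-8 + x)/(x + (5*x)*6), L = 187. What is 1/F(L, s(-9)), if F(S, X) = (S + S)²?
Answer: 1/139876 ≈ 7.1492e-6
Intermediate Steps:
s(x) = (-8 + x)/(31*x) (s(x) = (-8 + x)/(x + 30*x) = (-8 + x)/((31*x)) = (-8 + x)*(1/(31*x)) = (-8 + x)/(31*x))
F(S, X) = 4*S² (F(S, X) = (2*S)² = 4*S²)
1/F(L, s(-9)) = 1/(4*187²) = 1/(4*34969) = 1/139876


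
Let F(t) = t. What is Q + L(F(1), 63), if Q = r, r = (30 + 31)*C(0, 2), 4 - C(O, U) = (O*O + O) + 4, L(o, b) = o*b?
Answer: 63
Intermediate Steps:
L(o, b) = b*o
C(O, U) = -O - O² (C(O, U) = 4 - ((O*O + O) + 4) = 4 - ((O² + O) + 4) = 4 - ((O + O²) + 4) = 4 - (4 + O + O²) = 4 + (-4 - O - O²) = -O - O²)
r = 0 (r = (30 + 31)*(-1*0*(1 + 0)) = 61*(-1*0*1) = 61*0 = 0)
Q = 0
Q + L(F(1), 63) = 0 + 63*1 = 0 + 63 = 63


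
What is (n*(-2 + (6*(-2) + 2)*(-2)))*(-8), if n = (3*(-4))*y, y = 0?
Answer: 0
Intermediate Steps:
n = 0 (n = (3*(-4))*0 = -12*0 = 0)
(n*(-2 + (6*(-2) + 2)*(-2)))*(-8) = (0*(-2 + (6*(-2) + 2)*(-2)))*(-8) = (0*(-2 + (-12 + 2)*(-2)))*(-8) = (0*(-2 - 10*(-2)))*(-8) = (0*(-2 + 20))*(-8) = (0*18)*(-8) = 0*(-8) = 0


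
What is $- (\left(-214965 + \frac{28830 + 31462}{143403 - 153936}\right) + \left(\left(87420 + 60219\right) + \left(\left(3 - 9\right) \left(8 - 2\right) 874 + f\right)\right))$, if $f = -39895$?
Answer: $\frac{1460829397}{10533} \approx 1.3869 \cdot 10^{5}$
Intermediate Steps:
$- (\left(-214965 + \frac{28830 + 31462}{143403 - 153936}\right) + \left(\left(87420 + 60219\right) + \left(\left(3 - 9\right) \left(8 - 2\right) 874 + f\right)\right)) = - (\left(-214965 + \frac{28830 + 31462}{143403 - 153936}\right) + \left(\left(87420 + 60219\right) - \left(39895 - \left(3 - 9\right) \left(8 - 2\right) 874\right)\right)) = - (\left(-214965 + \frac{60292}{-10533}\right) + \left(147639 - \left(39895 - \left(-6\right) 6 \cdot 874\right)\right)) = - (\left(-214965 + 60292 \left(- \frac{1}{10533}\right)\right) + \left(147639 - 71359\right)) = - (\left(-214965 - \frac{60292}{10533}\right) + \left(147639 - 71359\right)) = - (- \frac{2264286637}{10533} + \left(147639 - 71359\right)) = - (- \frac{2264286637}{10533} + 76280) = \left(-1\right) \left(- \frac{1460829397}{10533}\right) = \frac{1460829397}{10533}$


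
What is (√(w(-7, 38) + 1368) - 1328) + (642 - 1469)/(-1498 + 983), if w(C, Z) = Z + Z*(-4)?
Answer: -683093/515 + √1254 ≈ -1291.0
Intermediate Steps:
w(C, Z) = -3*Z (w(C, Z) = Z - 4*Z = -3*Z)
(√(w(-7, 38) + 1368) - 1328) + (642 - 1469)/(-1498 + 983) = (√(-3*38 + 1368) - 1328) + (642 - 1469)/(-1498 + 983) = (√(-114 + 1368) - 1328) - 827/(-515) = (√1254 - 1328) - 827*(-1/515) = (-1328 + √1254) + 827/515 = -683093/515 + √1254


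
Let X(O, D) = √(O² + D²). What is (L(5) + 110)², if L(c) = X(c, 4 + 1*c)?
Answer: (110 + √106)² ≈ 14471.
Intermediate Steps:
X(O, D) = √(D² + O²)
L(c) = √(c² + (4 + c)²) (L(c) = √((4 + 1*c)² + c²) = √((4 + c)² + c²) = √(c² + (4 + c)²))
(L(5) + 110)² = (√(5² + (4 + 5)²) + 110)² = (√(25 + 9²) + 110)² = (√(25 + 81) + 110)² = (√106 + 110)² = (110 + √106)²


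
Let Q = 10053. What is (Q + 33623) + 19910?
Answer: 63586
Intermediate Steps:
(Q + 33623) + 19910 = (10053 + 33623) + 19910 = 43676 + 19910 = 63586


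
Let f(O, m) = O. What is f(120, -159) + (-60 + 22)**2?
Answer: 1564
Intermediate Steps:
f(120, -159) + (-60 + 22)**2 = 120 + (-60 + 22)**2 = 120 + (-38)**2 = 120 + 1444 = 1564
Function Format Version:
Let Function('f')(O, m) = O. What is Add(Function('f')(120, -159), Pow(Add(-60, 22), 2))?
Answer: 1564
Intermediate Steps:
Add(Function('f')(120, -159), Pow(Add(-60, 22), 2)) = Add(120, Pow(Add(-60, 22), 2)) = Add(120, Pow(-38, 2)) = Add(120, 1444) = 1564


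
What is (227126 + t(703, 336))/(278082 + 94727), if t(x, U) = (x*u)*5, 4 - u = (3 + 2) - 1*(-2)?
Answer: 216581/372809 ≈ 0.58094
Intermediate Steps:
u = -3 (u = 4 - ((3 + 2) - 1*(-2)) = 4 - (5 + 2) = 4 - 1*7 = 4 - 7 = -3)
t(x, U) = -15*x (t(x, U) = (x*(-3))*5 = -3*x*5 = -15*x)
(227126 + t(703, 336))/(278082 + 94727) = (227126 - 15*703)/(278082 + 94727) = (227126 - 10545)/372809 = 216581*(1/372809) = 216581/372809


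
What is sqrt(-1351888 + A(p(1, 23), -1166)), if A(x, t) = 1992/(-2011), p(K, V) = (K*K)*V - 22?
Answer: 2*I*sqrt(1366800664090)/2011 ≈ 1162.7*I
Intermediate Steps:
p(K, V) = -22 + V*K**2 (p(K, V) = K**2*V - 22 = V*K**2 - 22 = -22 + V*K**2)
A(x, t) = -1992/2011 (A(x, t) = 1992*(-1/2011) = -1992/2011)
sqrt(-1351888 + A(p(1, 23), -1166)) = sqrt(-1351888 - 1992/2011) = sqrt(-2718648760/2011) = 2*I*sqrt(1366800664090)/2011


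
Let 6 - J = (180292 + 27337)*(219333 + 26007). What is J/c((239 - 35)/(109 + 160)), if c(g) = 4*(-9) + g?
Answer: 2283796498621/1580 ≈ 1.4454e+9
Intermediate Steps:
J = -50939698854 (J = 6 - (180292 + 27337)*(219333 + 26007) = 6 - 207629*245340 = 6 - 1*50939698860 = 6 - 50939698860 = -50939698854)
c(g) = -36 + g
J/c((239 - 35)/(109 + 160)) = -50939698854/(-36 + (239 - 35)/(109 + 160)) = -50939698854/(-36 + 204/269) = -50939698854/(-9480/269) = -50939698854*(-269/9480) = 2283796498621/1580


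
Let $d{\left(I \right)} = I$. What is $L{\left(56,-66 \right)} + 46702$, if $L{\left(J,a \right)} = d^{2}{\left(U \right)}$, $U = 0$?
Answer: $46702$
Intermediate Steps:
$L{\left(J,a \right)} = 0$ ($L{\left(J,a \right)} = 0^{2} = 0$)
$L{\left(56,-66 \right)} + 46702 = 0 + 46702 = 46702$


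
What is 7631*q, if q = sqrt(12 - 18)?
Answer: 7631*I*sqrt(6) ≈ 18692.0*I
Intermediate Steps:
q = I*sqrt(6) (q = sqrt(-6) = I*sqrt(6) ≈ 2.4495*I)
7631*q = 7631*(I*sqrt(6)) = 7631*I*sqrt(6)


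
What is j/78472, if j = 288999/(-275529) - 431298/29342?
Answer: -10609576275/52867710629108 ≈ -0.00020068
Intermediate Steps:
j = -21219152550/1347428653 (j = 288999*(-1/275529) - 431298*1/29342 = -96333/91843 - 215649/14671 = -21219152550/1347428653 ≈ -15.748)
j/78472 = -21219152550/1347428653/78472 = -21219152550/1347428653*1/78472 = -10609576275/52867710629108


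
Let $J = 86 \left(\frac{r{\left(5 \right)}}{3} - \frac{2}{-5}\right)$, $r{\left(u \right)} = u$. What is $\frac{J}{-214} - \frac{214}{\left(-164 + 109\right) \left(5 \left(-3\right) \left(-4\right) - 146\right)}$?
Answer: $- \frac{664856}{759165} \approx -0.87577$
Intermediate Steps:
$J = \frac{2666}{15}$ ($J = 86 \left(\frac{5}{3} - \frac{2}{-5}\right) = 86 \left(5 \cdot \frac{1}{3} - - \frac{2}{5}\right) = 86 \left(\frac{5}{3} + \frac{2}{5}\right) = 86 \cdot \frac{31}{15} = \frac{2666}{15} \approx 177.73$)
$\frac{J}{-214} - \frac{214}{\left(-164 + 109\right) \left(5 \left(-3\right) \left(-4\right) - 146\right)} = \frac{2666}{15 \left(-214\right)} - \frac{214}{\left(-164 + 109\right) \left(5 \left(-3\right) \left(-4\right) - 146\right)} = \frac{2666}{15} \left(- \frac{1}{214}\right) - \frac{214}{\left(-55\right) \left(\left(-15\right) \left(-4\right) - 146\right)} = - \frac{1333}{1605} - \frac{214}{\left(-55\right) \left(60 - 146\right)} = - \frac{1333}{1605} - \frac{214}{\left(-55\right) \left(-86\right)} = - \frac{1333}{1605} - \frac{214}{4730} = - \frac{1333}{1605} - \frac{107}{2365} = - \frac{664856}{759165}$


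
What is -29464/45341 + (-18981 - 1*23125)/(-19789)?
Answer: 1326065050/897253049 ≈ 1.4779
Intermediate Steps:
-29464/45341 + (-18981 - 1*23125)/(-19789) = -29464*1/45341 + (-18981 - 23125)*(-1/19789) = -29464/45341 - 42106*(-1/19789) = -29464/45341 + 42106/19789 = 1326065050/897253049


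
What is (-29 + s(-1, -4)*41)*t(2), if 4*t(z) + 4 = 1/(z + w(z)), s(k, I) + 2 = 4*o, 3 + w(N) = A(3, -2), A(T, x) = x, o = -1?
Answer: 3575/12 ≈ 297.92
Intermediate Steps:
w(N) = -5 (w(N) = -3 - 2 = -5)
s(k, I) = -6 (s(k, I) = -2 + 4*(-1) = -2 - 4 = -6)
t(z) = -1 + 1/(4*(-5 + z)) (t(z) = -1 + 1/(4*(z - 5)) = -1 + 1/(4*(-5 + z)))
(-29 + s(-1, -4)*41)*t(2) = (-29 - 6*41)*((21/4 - 1*2)/(-5 + 2)) = (-29 - 246)*((21/4 - 2)/(-3)) = -(-275)*13/(3*4) = -275*(-13/12) = 3575/12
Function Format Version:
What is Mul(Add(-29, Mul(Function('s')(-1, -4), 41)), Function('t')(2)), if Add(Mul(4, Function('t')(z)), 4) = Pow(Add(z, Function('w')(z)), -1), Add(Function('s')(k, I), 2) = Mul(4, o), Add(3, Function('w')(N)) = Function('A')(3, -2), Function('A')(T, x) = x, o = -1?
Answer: Rational(3575, 12) ≈ 297.92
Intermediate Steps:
Function('w')(N) = -5 (Function('w')(N) = Add(-3, -2) = -5)
Function('s')(k, I) = -6 (Function('s')(k, I) = Add(-2, Mul(4, -1)) = Add(-2, -4) = -6)
Function('t')(z) = Add(-1, Mul(Rational(1, 4), Pow(Add(-5, z), -1))) (Function('t')(z) = Add(-1, Mul(Rational(1, 4), Pow(Add(z, -5), -1))) = Add(-1, Mul(Rational(1, 4), Pow(Add(-5, z), -1))))
Mul(Add(-29, Mul(Function('s')(-1, -4), 41)), Function('t')(2)) = Mul(Add(-29, Mul(-6, 41)), Mul(Pow(Add(-5, 2), -1), Add(Rational(21, 4), Mul(-1, 2)))) = Mul(Add(-29, -246), Mul(Pow(-3, -1), Add(Rational(21, 4), -2))) = Mul(-275, Mul(Rational(-1, 3), Rational(13, 4))) = Mul(-275, Rational(-13, 12)) = Rational(3575, 12)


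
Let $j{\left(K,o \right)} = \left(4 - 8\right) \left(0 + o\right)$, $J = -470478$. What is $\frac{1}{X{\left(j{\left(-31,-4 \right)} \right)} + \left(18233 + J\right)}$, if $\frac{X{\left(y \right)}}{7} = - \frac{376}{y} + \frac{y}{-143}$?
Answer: $- \frac{286}{129389341} \approx -2.2104 \cdot 10^{-6}$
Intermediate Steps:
$j{\left(K,o \right)} = - 4 o$
$X{\left(y \right)} = - \frac{2632}{y} - \frac{7 y}{143}$ ($X{\left(y \right)} = 7 \left(- \frac{376}{y} + \frac{y}{-143}\right) = 7 \left(- \frac{376}{y} + y \left(- \frac{1}{143}\right)\right) = 7 \left(- \frac{376}{y} - \frac{y}{143}\right) = - \frac{2632}{y} - \frac{7 y}{143}$)
$\frac{1}{X{\left(j{\left(-31,-4 \right)} \right)} + \left(18233 + J\right)} = \frac{1}{\left(- \frac{2632}{\left(-4\right) \left(-4\right)} - \frac{7 \left(\left(-4\right) \left(-4\right)\right)}{143}\right) + \left(18233 - 470478\right)} = \frac{1}{\left(- \frac{2632}{16} - \frac{112}{143}\right) - 452245} = \frac{1}{\left(\left(-2632\right) \frac{1}{16} - \frac{112}{143}\right) - 452245} = \frac{1}{\left(- \frac{329}{2} - \frac{112}{143}\right) - 452245} = \frac{1}{- \frac{47271}{286} - 452245} = \frac{1}{- \frac{129389341}{286}} = - \frac{286}{129389341}$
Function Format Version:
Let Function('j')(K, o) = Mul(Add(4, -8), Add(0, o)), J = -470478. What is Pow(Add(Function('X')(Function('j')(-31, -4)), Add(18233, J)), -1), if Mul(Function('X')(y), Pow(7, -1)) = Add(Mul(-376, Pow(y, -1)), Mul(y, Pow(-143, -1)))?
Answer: Rational(-286, 129389341) ≈ -2.2104e-6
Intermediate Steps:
Function('j')(K, o) = Mul(-4, o)
Function('X')(y) = Add(Mul(-2632, Pow(y, -1)), Mul(Rational(-7, 143), y)) (Function('X')(y) = Mul(7, Add(Mul(-376, Pow(y, -1)), Mul(y, Pow(-143, -1)))) = Mul(7, Add(Mul(-376, Pow(y, -1)), Mul(y, Rational(-1, 143)))) = Mul(7, Add(Mul(-376, Pow(y, -1)), Mul(Rational(-1, 143), y))) = Add(Mul(-2632, Pow(y, -1)), Mul(Rational(-7, 143), y)))
Pow(Add(Function('X')(Function('j')(-31, -4)), Add(18233, J)), -1) = Pow(Add(Add(Mul(-2632, Pow(Mul(-4, -4), -1)), Mul(Rational(-7, 143), Mul(-4, -4))), Add(18233, -470478)), -1) = Pow(Add(Add(Mul(-2632, Pow(16, -1)), Mul(Rational(-7, 143), 16)), -452245), -1) = Pow(Add(Add(Mul(-2632, Rational(1, 16)), Rational(-112, 143)), -452245), -1) = Pow(Add(Add(Rational(-329, 2), Rational(-112, 143)), -452245), -1) = Pow(Add(Rational(-47271, 286), -452245), -1) = Pow(Rational(-129389341, 286), -1) = Rational(-286, 129389341)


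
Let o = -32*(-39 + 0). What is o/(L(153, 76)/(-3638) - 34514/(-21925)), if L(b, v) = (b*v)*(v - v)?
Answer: 13681200/17257 ≈ 792.79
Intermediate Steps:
L(b, v) = 0 (L(b, v) = (b*v)*0 = 0)
o = 1248 (o = -32*(-39) = 1248)
o/(L(153, 76)/(-3638) - 34514/(-21925)) = 1248/(0/(-3638) - 34514/(-21925)) = 1248/(0*(-1/3638) - 34514*(-1/21925)) = 1248/(0 + 34514/21925) = 1248/(34514/21925) = 1248*(21925/34514) = 13681200/17257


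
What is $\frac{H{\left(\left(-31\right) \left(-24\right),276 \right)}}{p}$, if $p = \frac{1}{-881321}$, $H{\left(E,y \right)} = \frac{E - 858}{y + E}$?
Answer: $\frac{16745099}{170} \approx 98501.0$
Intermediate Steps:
$H{\left(E,y \right)} = \frac{-858 + E}{E + y}$
$p = - \frac{1}{881321} \approx -1.1347 \cdot 10^{-6}$
$\frac{H{\left(\left(-31\right) \left(-24\right),276 \right)}}{p} = \frac{\frac{1}{\left(-31\right) \left(-24\right) + 276} \left(-858 - -744\right)}{- \frac{1}{881321}} = \frac{-858 + 744}{744 + 276} \left(-881321\right) = \frac{1}{1020} \left(-114\right) \left(-881321\right) = \left(- \frac{19}{170}\right) \left(-881321\right) = \frac{16745099}{170}$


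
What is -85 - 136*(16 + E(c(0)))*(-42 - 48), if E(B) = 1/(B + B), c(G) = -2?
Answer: 192695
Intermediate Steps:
E(B) = 1/(2*B)
-85 - 136*(16 + E(c(0)))*(-42 - 48) = -85 - 136*(16 + (½)/(-2))*(-42 - 48) = -85 - 136*(16 + (½)*(-½))*(-90) = -85 - 136*(16 - ¼)*(-90) = -85 - 2142*(-90) = -85 - 136*(-2835/2) = -85 + 192780 = 192695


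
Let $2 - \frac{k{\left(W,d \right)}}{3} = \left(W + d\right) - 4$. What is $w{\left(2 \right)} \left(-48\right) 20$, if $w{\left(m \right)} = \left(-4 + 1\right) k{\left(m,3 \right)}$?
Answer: $8640$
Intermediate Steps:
$k{\left(W,d \right)} = 18 - 3 W - 3 d$ ($k{\left(W,d \right)} = 6 - 3 \left(\left(W + d\right) - 4\right) = 6 - 3 \left(-4 + W + d\right) = 6 - \left(-12 + 3 W + 3 d\right) = 18 - 3 W - 3 d$)
$w{\left(m \right)} = -27 + 9 m$ ($w{\left(m \right)} = \left(-4 + 1\right) \left(18 - 3 m - 9\right) = - 3 \left(18 - 3 m - 9\right) = - 3 \left(9 - 3 m\right) = -27 + 9 m$)
$w{\left(2 \right)} \left(-48\right) 20 = \left(-27 + 9 \cdot 2\right) \left(-48\right) 20 = \left(-27 + 18\right) \left(-48\right) 20 = \left(-9\right) \left(-48\right) 20 = 432 \cdot 20 = 8640$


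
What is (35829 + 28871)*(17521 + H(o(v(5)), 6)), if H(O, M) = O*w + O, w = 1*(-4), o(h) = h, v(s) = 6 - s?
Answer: 1133414600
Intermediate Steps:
w = -4
H(O, M) = -3*O (H(O, M) = O*(-4) + O = -4*O + O = -3*O)
(35829 + 28871)*(17521 + H(o(v(5)), 6)) = (35829 + 28871)*(17521 - 3*(6 - 1*5)) = 64700*(17521 - 3*(6 - 5)) = 64700*(17521 - 3*1) = 64700*(17521 - 3) = 64700*17518 = 1133414600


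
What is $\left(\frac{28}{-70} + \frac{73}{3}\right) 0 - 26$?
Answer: $-26$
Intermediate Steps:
$\left(\frac{28}{-70} + \frac{73}{3}\right) 0 - 26 = \left(28 \left(- \frac{1}{70}\right) + 73 \cdot \frac{1}{3}\right) 0 - 26 = \left(- \frac{2}{5} + \frac{73}{3}\right) 0 - 26 = \frac{359}{15} \cdot 0 - 26 = 0 - 26 = -26$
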